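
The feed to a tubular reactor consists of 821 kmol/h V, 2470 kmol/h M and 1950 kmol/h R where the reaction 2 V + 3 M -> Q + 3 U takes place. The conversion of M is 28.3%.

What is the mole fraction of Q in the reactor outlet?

0.0465

M reacted = 0.283 × 2470 = 699 kmol/h; ν_M = −3, so ξ = 699/3 = 233 kmol/h.
Outlet amounts (n = n₀ + ν ξ):
  V: 821 − 2(233) = 355
  M: 2470 − 3(233) = 1771
  Q: 0 + 1(233) = 233
  U: 0 + 3(233) = 699
  R: 1950 (inert)
Total out = 5008 kmol/h; y_Q = 233 / 5008 = 0.04653.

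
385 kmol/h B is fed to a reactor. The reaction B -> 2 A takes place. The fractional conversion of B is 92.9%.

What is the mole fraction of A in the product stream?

B reacted = 0.929 × 385 = 357.7 kmol/h; ν_B = −1, so ξ = 357.7/1 = 357.7 kmol/h.
Outlet amounts (n = n₀ + ν ξ):
  B: 385 − 1(357.7) = 27.33
  A: 0 + 2(357.7) = 715.3
Total out = 742.7 kmol/h; y_A = 715.3 / 742.7 = 0.9632.

0.963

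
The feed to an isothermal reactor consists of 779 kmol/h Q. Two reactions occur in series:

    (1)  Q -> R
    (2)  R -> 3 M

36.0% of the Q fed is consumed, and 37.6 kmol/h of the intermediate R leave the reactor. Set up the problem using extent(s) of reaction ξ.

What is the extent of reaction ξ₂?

ξ₂ = 243 kmol/h

Conversion of Q: Q consumed = 1ξ₁ = 0.36 × 779 → ξ₁ = 280.4 kmol/h.
R balance: n_R = 0 + 1ξ₁ − 1ξ₂ = 37.6 → ξ₂ = (1·280.4 − 37.6)/1 = 242.8 kmol/h.
Outlet amounts (n = n₀ + Σ ν·ξ):
  Q: 779 − 1(280.4) = 498.6
  R: 0 + 1(280.4) − 1(242.8) = 37.6
  M: 0 + 3(242.8) = 728.5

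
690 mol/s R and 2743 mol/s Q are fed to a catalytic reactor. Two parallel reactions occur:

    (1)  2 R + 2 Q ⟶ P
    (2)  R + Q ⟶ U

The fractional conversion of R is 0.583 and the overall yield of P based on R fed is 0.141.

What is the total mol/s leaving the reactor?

2930 mol/s

Yield of P: 1ξ₁ / 690 = 0.141 → ξ₁ = 97.29 mol/s.
Conversion of R: 2ξ₁ + 1ξ₂ = 0.583 × 690 = 402.3 → ξ₂ = 207.7 mol/s.
Outlet amounts (n = n₀ + Σ ν·ξ):
  R: 690 − 2(97.29) − 1(207.7) = 287.7
  Q: 2743 − 2(97.29) − 1(207.7) = 2341
  P: 0 + 1(97.29) = 97.29
  U: 0 + 1(207.7) = 207.7
Total out = 287.7 + 2341 + 97.29 + 207.7 = 2933 mol/s.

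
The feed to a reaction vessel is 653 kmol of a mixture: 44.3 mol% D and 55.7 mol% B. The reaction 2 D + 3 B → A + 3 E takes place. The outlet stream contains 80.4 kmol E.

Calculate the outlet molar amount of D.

For E: n = n₀ + 3ξ → 80.4 = 0 + 3ξ, giving ξ = 26.8 kmol.
Outlet amounts (n = n₀ + ν ξ):
  D: 289.3 − 2(26.8) = 235.7
  B: 363.7 − 3(26.8) = 283.3
  A: 0 + 1(26.8) = 26.8
  E: 0 + 3(26.8) = 80.4

236 kmol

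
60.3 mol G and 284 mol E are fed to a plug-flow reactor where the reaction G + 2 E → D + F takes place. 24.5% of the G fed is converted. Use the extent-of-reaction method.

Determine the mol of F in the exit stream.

G reacted = 0.245 × 60.3 = 14.77 mol; ν_G = −1, so ξ = 14.77/1 = 14.77 mol.
Outlet amounts (n = n₀ + ν ξ):
  G: 60.3 − 1(14.77) = 45.53
  E: 284 − 2(14.77) = 254.5
  D: 0 + 1(14.77) = 14.77
  F: 0 + 1(14.77) = 14.77

14.8 mol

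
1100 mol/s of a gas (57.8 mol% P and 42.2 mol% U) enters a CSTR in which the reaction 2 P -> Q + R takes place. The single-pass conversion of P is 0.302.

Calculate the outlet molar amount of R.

P reacted = 0.302 × 635.8 = 192 mol/s; ν_P = −2, so ξ = 192/2 = 96.01 mol/s.
Outlet amounts (n = n₀ + ν ξ):
  P: 635.8 − 2(96.01) = 443.8
  Q: 0 + 1(96.01) = 96.01
  R: 0 + 1(96.01) = 96.01
  U: 464.2 (inert)

96 mol/s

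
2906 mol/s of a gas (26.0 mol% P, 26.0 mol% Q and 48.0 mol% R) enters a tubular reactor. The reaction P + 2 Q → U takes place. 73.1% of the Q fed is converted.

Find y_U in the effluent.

0.117

Q reacted = 0.731 × 755.6 = 552.3 mol/s; ν_Q = −2, so ξ = 552.3/2 = 276.2 mol/s.
Outlet amounts (n = n₀ + ν ξ):
  P: 755.6 − 1(276.2) = 479.4
  Q: 755.6 − 2(276.2) = 203.2
  U: 0 + 1(276.2) = 276.2
  R: 1395 (inert)
Total out = 2354 mol/s; y_U = 276.2 / 2354 = 0.1173.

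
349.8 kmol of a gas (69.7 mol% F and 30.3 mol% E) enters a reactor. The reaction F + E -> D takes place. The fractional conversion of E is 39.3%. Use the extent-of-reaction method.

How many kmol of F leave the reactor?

202 kmol

E reacted = 0.393 × 106 = 41.65 kmol; ν_E = −1, so ξ = 41.65/1 = 41.65 kmol.
Outlet amounts (n = n₀ + ν ξ):
  F: 243.8 − 1(41.65) = 202.2
  E: 106 − 1(41.65) = 64.34
  D: 0 + 1(41.65) = 41.65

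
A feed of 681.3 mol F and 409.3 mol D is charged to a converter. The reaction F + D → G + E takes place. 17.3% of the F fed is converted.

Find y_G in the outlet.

F reacted = 0.173 × 681.3 = 117.9 mol; ν_F = −1, so ξ = 117.9/1 = 117.9 mol.
Outlet amounts (n = n₀ + ν ξ):
  F: 681.3 − 1(117.9) = 563.4
  D: 409.3 − 1(117.9) = 291.4
  G: 0 + 1(117.9) = 117.9
  E: 0 + 1(117.9) = 117.9
Total out = 1091 mol; y_G = 117.9 / 1091 = 0.1081.

0.108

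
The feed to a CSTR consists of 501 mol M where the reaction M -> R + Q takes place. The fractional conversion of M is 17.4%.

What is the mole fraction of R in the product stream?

0.148

M reacted = 0.174 × 501 = 87.17 mol; ν_M = −1, so ξ = 87.17/1 = 87.17 mol.
Outlet amounts (n = n₀ + ν ξ):
  M: 501 − 1(87.17) = 413.8
  R: 0 + 1(87.17) = 87.17
  Q: 0 + 1(87.17) = 87.17
Total out = 588.2 mol; y_R = 87.17 / 588.2 = 0.1482.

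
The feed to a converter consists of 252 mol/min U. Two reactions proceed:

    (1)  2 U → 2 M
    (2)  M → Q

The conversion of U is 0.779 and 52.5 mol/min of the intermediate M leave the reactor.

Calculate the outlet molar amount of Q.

144 mol/min

Conversion of U: U consumed = 2ξ₁ = 0.779 × 252 → ξ₁ = 98.15 mol/min.
M balance: n_M = 0 + 2ξ₁ − 1ξ₂ = 52.5 → ξ₂ = (2·98.15 − 52.5)/1 = 143.8 mol/min.
Outlet amounts (n = n₀ + Σ ν·ξ):
  U: 252 − 2(98.15) = 55.69
  M: 0 + 2(98.15) − 1(143.8) = 52.5
  Q: 0 + 1(143.8) = 143.8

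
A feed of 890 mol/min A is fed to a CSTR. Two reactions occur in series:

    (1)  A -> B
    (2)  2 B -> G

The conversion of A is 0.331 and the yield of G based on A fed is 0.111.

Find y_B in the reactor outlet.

Conversion of A: A consumed = 1ξ₁ = 0.331 × 890 → ξ₁ = 294.6 mol/min.
Yield of G: 1ξ₂ / 890 = 0.111 → ξ₂ = 98.79 mol/min.
Outlet amounts (n = n₀ + Σ ν·ξ):
  A: 890 − 1(294.6) = 595.4
  B: 0 + 1(294.6) − 2(98.79) = 97.01
  G: 0 + 1(98.79) = 98.79
Total out = 791.2 mol/min; y_B = 97.01 / 791.2 = 0.1226.

0.123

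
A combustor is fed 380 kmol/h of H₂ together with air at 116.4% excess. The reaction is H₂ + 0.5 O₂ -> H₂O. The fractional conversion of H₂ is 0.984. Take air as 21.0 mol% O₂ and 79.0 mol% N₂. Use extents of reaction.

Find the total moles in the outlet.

Stoichiometric O₂ = 0.5 × 380 = 190 kmol/h; O₂ fed = 190 × 2.164 = 411.2 kmol/h.
N₂ fed = 411.2 × 79/21 = 1547 kmol/h.
Fuel reacted = 0.984 × 380 → ξ = 373.9 kmol/h.
Outlet (n = n₀ + ν ξ):
  H₂: 380 − 1(373.9) = 6.08
  O₂: 411.2 − 0.5(373.9) = 224.2
  N₂: 1547 (inert)
  H₂O: 0 + 1(373.9) = 373.9
Total out = 6.08 + 224.2 + 1547 + 373.9 = 2151 kmol/h.

2150 kmol/h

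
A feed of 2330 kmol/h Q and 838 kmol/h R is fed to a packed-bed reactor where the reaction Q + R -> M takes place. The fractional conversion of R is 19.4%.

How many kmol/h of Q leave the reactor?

R reacted = 0.194 × 838 = 162.6 kmol/h; ν_R = −1, so ξ = 162.6/1 = 162.6 kmol/h.
Outlet amounts (n = n₀ + ν ξ):
  Q: 2330 − 1(162.6) = 2167
  R: 838 − 1(162.6) = 675.4
  M: 0 + 1(162.6) = 162.6

2170 kmol/h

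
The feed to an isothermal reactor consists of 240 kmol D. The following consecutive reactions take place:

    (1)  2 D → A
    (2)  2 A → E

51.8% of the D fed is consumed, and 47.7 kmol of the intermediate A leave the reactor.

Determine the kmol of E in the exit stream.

7.23 kmol

Conversion of D: D consumed = 2ξ₁ = 0.518 × 240 → ξ₁ = 62.16 kmol.
A balance: n_A = 0 + 1ξ₁ − 2ξ₂ = 47.7 → ξ₂ = (1·62.16 − 47.7)/2 = 7.23 kmol.
Outlet amounts (n = n₀ + Σ ν·ξ):
  D: 240 − 2(62.16) = 115.7
  A: 0 + 1(62.16) − 2(7.23) = 47.7
  E: 0 + 1(7.23) = 7.23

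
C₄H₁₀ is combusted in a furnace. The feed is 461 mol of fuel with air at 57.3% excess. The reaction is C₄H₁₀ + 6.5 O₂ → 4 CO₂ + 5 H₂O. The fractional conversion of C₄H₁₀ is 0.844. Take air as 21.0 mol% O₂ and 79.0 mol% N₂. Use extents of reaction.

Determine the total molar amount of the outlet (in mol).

23500 mol

Stoichiometric O₂ = 6.5 × 461 = 2996 mol; O₂ fed = 2996 × 1.573 = 4713 mol.
N₂ fed = 4713 × 79/21 = 17730 mol.
Fuel reacted = 0.844 × 461 → ξ = 389.1 mol.
Outlet (n = n₀ + ν ξ):
  C₄H₁₀: 461 − 1(389.1) = 71.92
  O₂: 4713 − 6.5(389.1) = 2184
  N₂: 17730 (inert)
  CO₂: 0 + 4(389.1) = 1556
  H₂O: 0 + 5(389.1) = 1945
Total out = 71.92 + 2184 + 17730 + 1556 + 1945 = 23490 mol.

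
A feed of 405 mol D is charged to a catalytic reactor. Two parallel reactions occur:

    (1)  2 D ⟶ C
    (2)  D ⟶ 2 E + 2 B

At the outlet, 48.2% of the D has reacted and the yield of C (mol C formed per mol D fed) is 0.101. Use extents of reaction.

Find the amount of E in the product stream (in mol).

Yield of C: 1ξ₁ / 405 = 0.101 → ξ₁ = 40.91 mol.
Conversion of D: 2ξ₁ + 1ξ₂ = 0.482 × 405 = 195.2 → ξ₂ = 113.4 mol.
Outlet amounts (n = n₀ + Σ ν·ξ):
  D: 405 − 2(40.91) − 1(113.4) = 209.8
  C: 0 + 1(40.91) = 40.91
  E: 0 + 2(113.4) = 226.8
  B: 0 + 2(113.4) = 226.8

227 mol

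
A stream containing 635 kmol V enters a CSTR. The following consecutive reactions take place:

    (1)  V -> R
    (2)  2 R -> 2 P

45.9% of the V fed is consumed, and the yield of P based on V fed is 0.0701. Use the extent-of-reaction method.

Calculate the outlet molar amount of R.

247 kmol

Conversion of V: V consumed = 1ξ₁ = 0.459 × 635 → ξ₁ = 291.5 kmol.
Yield of P: 2ξ₂ / 635 = 0.0701 → ξ₂ = 22.26 kmol.
Outlet amounts (n = n₀ + Σ ν·ξ):
  V: 635 − 1(291.5) = 343.5
  R: 0 + 1(291.5) − 2(22.26) = 247
  P: 0 + 2(22.26) = 44.51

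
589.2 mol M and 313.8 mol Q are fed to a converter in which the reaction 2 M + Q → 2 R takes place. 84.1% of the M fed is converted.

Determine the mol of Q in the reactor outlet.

66 mol

M reacted = 0.841 × 589.2 = 495.5 mol; ν_M = −2, so ξ = 495.5/2 = 247.8 mol.
Outlet amounts (n = n₀ + ν ξ):
  M: 589.2 − 2(247.8) = 93.68
  Q: 313.8 − 1(247.8) = 66.04
  R: 0 + 2(247.8) = 495.5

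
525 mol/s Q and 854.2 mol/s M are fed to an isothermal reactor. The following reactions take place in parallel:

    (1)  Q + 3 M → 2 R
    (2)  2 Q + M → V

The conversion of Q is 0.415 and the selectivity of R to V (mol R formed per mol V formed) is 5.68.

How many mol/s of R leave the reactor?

Conversion of Q: Q consumed = 0.415 × 525 = 217.9 mol/s = 1ξ₁ + 2ξ₂.
Selectivity: 2ξ₁ / (1ξ₂) = 5.68 → ξ₁ = 2.84 ξ₂.
Substitute: (1·2.84 + 2) ξ₂ = 217.9 → ξ₂ = 45.02 mol/s, ξ₁ = 127.8 mol/s.
Outlet amounts (n = n₀ + Σ ν·ξ):
  Q: 525 − 1(127.8) − 2(45.02) = 307.1
  M: 854.2 − 3(127.8) − 1(45.02) = 425.7
  R: 0 + 2(127.8) = 255.7
  V: 0 + 1(45.02) = 45.02

256 mol/s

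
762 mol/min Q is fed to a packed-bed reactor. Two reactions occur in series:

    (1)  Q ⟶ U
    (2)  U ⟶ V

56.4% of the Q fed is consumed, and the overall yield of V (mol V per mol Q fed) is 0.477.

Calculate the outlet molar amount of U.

66.3 mol/min

Conversion of Q: Q consumed = 1ξ₁ = 0.564 × 762 → ξ₁ = 429.8 mol/min.
Yield of V: 1ξ₂ / 762 = 0.477 → ξ₂ = 363.5 mol/min.
Outlet amounts (n = n₀ + Σ ν·ξ):
  Q: 762 − 1(429.8) = 332.2
  U: 0 + 1(429.8) − 1(363.5) = 66.29
  V: 0 + 1(363.5) = 363.5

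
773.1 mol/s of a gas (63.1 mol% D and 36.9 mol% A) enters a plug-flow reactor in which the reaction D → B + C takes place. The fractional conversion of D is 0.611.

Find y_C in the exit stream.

0.278

D reacted = 0.611 × 487.8 = 298.1 mol/s; ν_D = −1, so ξ = 298.1/1 = 298.1 mol/s.
Outlet amounts (n = n₀ + ν ξ):
  D: 487.8 − 1(298.1) = 189.8
  B: 0 + 1(298.1) = 298.1
  C: 0 + 1(298.1) = 298.1
  A: 285.3 (inert)
Total out = 1071 mol/s; y_C = 298.1 / 1071 = 0.2783.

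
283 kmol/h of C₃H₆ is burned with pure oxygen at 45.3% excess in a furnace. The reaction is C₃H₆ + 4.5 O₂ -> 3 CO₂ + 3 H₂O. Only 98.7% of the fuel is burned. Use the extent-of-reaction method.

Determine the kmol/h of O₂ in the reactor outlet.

Stoichiometric O₂ = 4.5 × 283 = 1274 kmol/h; O₂ fed = 1274 × 1.453 = 1850 kmol/h.
Fuel reacted = 0.987 × 283 → ξ = 279.3 kmol/h.
Outlet (n = n₀ + ν ξ):
  C₃H₆: 283 − 1(279.3) = 3.679
  O₂: 1850 − 4.5(279.3) = 593.5
  CO₂: 0 + 3(279.3) = 838
  H₂O: 0 + 3(279.3) = 838

593 kmol/h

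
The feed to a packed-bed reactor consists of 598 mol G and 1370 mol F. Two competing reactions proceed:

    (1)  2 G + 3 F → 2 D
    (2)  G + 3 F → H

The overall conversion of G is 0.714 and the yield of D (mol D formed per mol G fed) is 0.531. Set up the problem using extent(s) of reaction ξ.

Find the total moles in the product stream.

1160 mol

Yield of D: 2ξ₁ / 598 = 0.531 → ξ₁ = 158.8 mol.
Conversion of G: 2ξ₁ + 1ξ₂ = 0.714 × 598 = 427 → ξ₂ = 109.4 mol.
Outlet amounts (n = n₀ + Σ ν·ξ):
  G: 598 − 2(158.8) − 1(109.4) = 171
  F: 1370 − 3(158.8) − 3(109.4) = 565.4
  D: 0 + 2(158.8) = 317.5
  H: 0 + 1(109.4) = 109.4
Total out = 171 + 565.4 + 317.5 + 109.4 = 1163 mol.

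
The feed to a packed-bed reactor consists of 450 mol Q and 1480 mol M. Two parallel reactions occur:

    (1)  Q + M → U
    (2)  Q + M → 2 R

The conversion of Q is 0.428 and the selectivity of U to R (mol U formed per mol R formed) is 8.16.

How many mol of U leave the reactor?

Conversion of Q: Q consumed = 0.428 × 450 = 192.6 mol = 1ξ₁ + 1ξ₂.
Selectivity: 1ξ₁ / (2ξ₂) = 8.16 → ξ₁ = 16.32 ξ₂.
Substitute: (1·16.32 + 1) ξ₂ = 192.6 → ξ₂ = 11.12 mol, ξ₁ = 181.5 mol.
Outlet amounts (n = n₀ + Σ ν·ξ):
  Q: 450 − 1(181.5) − 1(11.12) = 257.4
  M: 1480 − 1(181.5) − 1(11.12) = 1287
  U: 0 + 1(181.5) = 181.5
  R: 0 + 2(11.12) = 22.24

181 mol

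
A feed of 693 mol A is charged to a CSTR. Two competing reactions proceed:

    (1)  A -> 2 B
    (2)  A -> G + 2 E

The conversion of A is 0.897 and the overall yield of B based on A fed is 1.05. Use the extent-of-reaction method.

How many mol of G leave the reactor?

Yield of B: 2ξ₁ / 693 = 1.05 → ξ₁ = 363.8 mol.
Conversion of A: 1ξ₁ + 1ξ₂ = 0.897 × 693 = 621.6 → ξ₂ = 257.8 mol.
Outlet amounts (n = n₀ + Σ ν·ξ):
  A: 693 − 1(363.8) − 1(257.8) = 71.38
  B: 0 + 2(363.8) = 727.6
  G: 0 + 1(257.8) = 257.8
  E: 0 + 2(257.8) = 515.6

258 mol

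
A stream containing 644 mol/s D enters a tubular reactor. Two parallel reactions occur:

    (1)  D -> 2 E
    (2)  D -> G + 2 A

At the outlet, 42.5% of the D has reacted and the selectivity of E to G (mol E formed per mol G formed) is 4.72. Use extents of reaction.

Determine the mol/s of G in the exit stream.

Conversion of D: D consumed = 0.425 × 644 = 273.7 mol/s = 1ξ₁ + 1ξ₂.
Selectivity: 2ξ₁ / (1ξ₂) = 4.72 → ξ₁ = 2.36 ξ₂.
Substitute: (1·2.36 + 1) ξ₂ = 273.7 → ξ₂ = 81.46 mol/s, ξ₁ = 192.2 mol/s.
Outlet amounts (n = n₀ + Σ ν·ξ):
  D: 644 − 1(192.2) − 1(81.46) = 370.3
  E: 0 + 2(192.2) = 384.5
  G: 0 + 1(81.46) = 81.46
  A: 0 + 2(81.46) = 162.9

81.5 mol/s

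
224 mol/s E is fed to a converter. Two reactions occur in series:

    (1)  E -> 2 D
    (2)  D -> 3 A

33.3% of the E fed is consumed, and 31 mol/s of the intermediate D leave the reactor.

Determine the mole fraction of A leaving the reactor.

0.663

Conversion of E: E consumed = 1ξ₁ = 0.333 × 224 → ξ₁ = 74.59 mol/s.
D balance: n_D = 0 + 2ξ₁ − 1ξ₂ = 31 → ξ₂ = (2·74.59 − 31)/1 = 118.2 mol/s.
Outlet amounts (n = n₀ + Σ ν·ξ):
  E: 224 − 1(74.59) = 149.4
  D: 0 + 2(74.59) − 1(118.2) = 31
  A: 0 + 3(118.2) = 354.6
Total out = 535 mol/s; y_A = 354.6 / 535 = 0.6628.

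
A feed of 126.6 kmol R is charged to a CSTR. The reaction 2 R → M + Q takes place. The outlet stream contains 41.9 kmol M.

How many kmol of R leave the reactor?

For M: n = n₀ + 1ξ → 41.9 = 0 + 1ξ, giving ξ = 41.9 kmol.
Outlet amounts (n = n₀ + ν ξ):
  R: 126.6 − 2(41.9) = 42.8
  M: 0 + 1(41.9) = 41.9
  Q: 0 + 1(41.9) = 41.9

42.8 kmol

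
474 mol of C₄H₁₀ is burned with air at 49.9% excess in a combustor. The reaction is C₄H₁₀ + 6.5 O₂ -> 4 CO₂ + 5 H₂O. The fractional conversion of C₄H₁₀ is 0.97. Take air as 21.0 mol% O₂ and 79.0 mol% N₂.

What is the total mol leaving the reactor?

Stoichiometric O₂ = 6.5 × 474 = 3081 mol; O₂ fed = 3081 × 1.499 = 4618 mol.
N₂ fed = 4618 × 79/21 = 17370 mol.
Fuel reacted = 0.97 × 474 → ξ = 459.8 mol.
Outlet (n = n₀ + ν ξ):
  C₄H₁₀: 474 − 1(459.8) = 14.22
  O₂: 4618 − 6.5(459.8) = 1630
  N₂: 17370 (inert)
  CO₂: 0 + 4(459.8) = 1839
  H₂O: 0 + 5(459.8) = 2299
Total out = 14.22 + 1630 + 17370 + 1839 + 2299 = 23160 mol.

23200 mol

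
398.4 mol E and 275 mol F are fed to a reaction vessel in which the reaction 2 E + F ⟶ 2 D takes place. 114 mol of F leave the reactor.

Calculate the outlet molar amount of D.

322 mol

For F: n = n₀ − 1ξ → 114 = 275 − 1ξ, giving ξ = 161 mol.
Outlet amounts (n = n₀ + ν ξ):
  E: 398.4 − 2(161) = 76.4
  F: 275 − 1(161) = 114
  D: 0 + 2(161) = 322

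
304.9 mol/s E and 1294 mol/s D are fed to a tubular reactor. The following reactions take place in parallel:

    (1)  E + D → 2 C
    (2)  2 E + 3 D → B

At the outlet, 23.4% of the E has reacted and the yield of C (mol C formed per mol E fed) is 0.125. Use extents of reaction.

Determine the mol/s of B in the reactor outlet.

26.1 mol/s

Yield of C: 2ξ₁ / 304.9 = 0.125 → ξ₁ = 19.06 mol/s.
Conversion of E: 1ξ₁ + 2ξ₂ = 0.234 × 304.9 = 71.35 → ξ₂ = 26.15 mol/s.
Outlet amounts (n = n₀ + Σ ν·ξ):
  E: 304.9 − 1(19.06) − 2(26.15) = 233.6
  D: 1294 − 1(19.06) − 3(26.15) = 1197
  C: 0 + 2(19.06) = 38.11
  B: 0 + 1(26.15) = 26.15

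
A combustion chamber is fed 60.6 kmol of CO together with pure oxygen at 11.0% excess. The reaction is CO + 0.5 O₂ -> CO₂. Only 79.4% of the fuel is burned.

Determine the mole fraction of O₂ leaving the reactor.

0.136

Stoichiometric O₂ = 0.5 × 60.6 = 30.3 kmol; O₂ fed = 30.3 × 1.110 = 33.63 kmol.
Fuel reacted = 0.794 × 60.6 → ξ = 48.12 kmol.
Outlet (n = n₀ + ν ξ):
  CO: 60.6 − 1(48.12) = 12.48
  O₂: 33.63 − 0.5(48.12) = 9.575
  CO₂: 0 + 1(48.12) = 48.12
Total out = 70.17 kmol; y_O₂ = 9.575 / 70.17 = 0.1364.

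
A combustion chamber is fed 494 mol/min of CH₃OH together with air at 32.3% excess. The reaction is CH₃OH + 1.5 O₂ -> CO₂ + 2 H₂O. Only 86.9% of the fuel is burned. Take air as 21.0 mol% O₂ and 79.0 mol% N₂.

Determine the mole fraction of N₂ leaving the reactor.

0.686

Stoichiometric O₂ = 1.5 × 494 = 741 mol/min; O₂ fed = 741 × 1.323 = 980.3 mol/min.
N₂ fed = 980.3 × 79/21 = 3688 mol/min.
Fuel reacted = 0.869 × 494 → ξ = 429.3 mol/min.
Outlet (n = n₀ + ν ξ):
  CH₃OH: 494 − 1(429.3) = 64.71
  O₂: 980.3 − 1.5(429.3) = 336.4
  N₂: 3688 (inert)
  CO₂: 0 + 1(429.3) = 429.3
  H₂O: 0 + 2(429.3) = 858.6
Total out = 5377 mol/min; y_N₂ = 3688 / 5377 = 0.6859.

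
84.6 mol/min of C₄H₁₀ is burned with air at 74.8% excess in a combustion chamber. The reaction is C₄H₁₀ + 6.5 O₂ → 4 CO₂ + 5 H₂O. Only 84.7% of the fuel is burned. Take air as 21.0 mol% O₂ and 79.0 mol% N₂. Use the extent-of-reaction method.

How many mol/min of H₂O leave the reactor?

358 mol/min

Stoichiometric O₂ = 6.5 × 84.6 = 549.9 mol/min; O₂ fed = 549.9 × 1.748 = 961.2 mol/min.
N₂ fed = 961.2 × 79/21 = 3616 mol/min.
Fuel reacted = 0.847 × 84.6 → ξ = 71.66 mol/min.
Outlet (n = n₀ + ν ξ):
  C₄H₁₀: 84.6 − 1(71.66) = 12.94
  O₂: 961.2 − 6.5(71.66) = 495.5
  N₂: 3616 (inert)
  CO₂: 0 + 4(71.66) = 286.6
  H₂O: 0 + 5(71.66) = 358.3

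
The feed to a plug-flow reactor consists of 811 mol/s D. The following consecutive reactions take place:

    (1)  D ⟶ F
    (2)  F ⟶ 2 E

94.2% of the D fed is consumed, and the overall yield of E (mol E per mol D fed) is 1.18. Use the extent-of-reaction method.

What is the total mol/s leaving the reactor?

Conversion of D: D consumed = 1ξ₁ = 0.942 × 811 → ξ₁ = 764 mol/s.
Yield of E: 2ξ₂ / 811 = 1.18 → ξ₂ = 478.5 mol/s.
Outlet amounts (n = n₀ + Σ ν·ξ):
  D: 811 − 1(764) = 47.04
  F: 0 + 1(764) − 1(478.5) = 285.5
  E: 0 + 2(478.5) = 957
Total out = 47.04 + 285.5 + 957 = 1289 mol/s.

1290 mol/s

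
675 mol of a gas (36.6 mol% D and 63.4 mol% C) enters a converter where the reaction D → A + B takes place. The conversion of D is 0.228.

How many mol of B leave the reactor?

56.3 mol

D reacted = 0.228 × 247.1 = 56.33 mol; ν_D = −1, so ξ = 56.33/1 = 56.33 mol.
Outlet amounts (n = n₀ + ν ξ):
  D: 247.1 − 1(56.33) = 190.7
  A: 0 + 1(56.33) = 56.33
  B: 0 + 1(56.33) = 56.33
  C: 427.9 (inert)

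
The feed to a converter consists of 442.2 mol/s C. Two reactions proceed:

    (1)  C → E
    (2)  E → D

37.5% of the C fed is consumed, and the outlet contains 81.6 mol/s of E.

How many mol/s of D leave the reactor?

Conversion of C: C consumed = 1ξ₁ = 0.375 × 442.2 → ξ₁ = 165.8 mol/s.
E balance: n_E = 0 + 1ξ₁ − 1ξ₂ = 81.6 → ξ₂ = (1·165.8 − 81.6)/1 = 84.22 mol/s.
Outlet amounts (n = n₀ + Σ ν·ξ):
  C: 442.2 − 1(165.8) = 276.4
  E: 0 + 1(165.8) − 1(84.22) = 81.6
  D: 0 + 1(84.22) = 84.22

84.2 mol/s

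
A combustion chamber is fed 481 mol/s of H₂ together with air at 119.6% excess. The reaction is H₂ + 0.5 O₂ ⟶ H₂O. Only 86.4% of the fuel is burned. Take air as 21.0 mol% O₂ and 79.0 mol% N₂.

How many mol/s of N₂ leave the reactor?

1990 mol/s

Stoichiometric O₂ = 0.5 × 481 = 240.5 mol/s; O₂ fed = 240.5 × 2.196 = 528.1 mol/s.
N₂ fed = 528.1 × 79/21 = 1987 mol/s.
Fuel reacted = 0.864 × 481 → ξ = 415.6 mol/s.
Outlet (n = n₀ + ν ξ):
  H₂: 481 − 1(415.6) = 65.42
  O₂: 528.1 − 0.5(415.6) = 320.3
  N₂: 1987 (inert)
  H₂O: 0 + 1(415.6) = 415.6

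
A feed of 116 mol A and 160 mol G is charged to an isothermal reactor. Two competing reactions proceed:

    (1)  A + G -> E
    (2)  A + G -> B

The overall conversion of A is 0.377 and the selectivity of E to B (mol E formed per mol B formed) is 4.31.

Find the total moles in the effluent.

232 mol

Conversion of A: A consumed = 0.377 × 116 = 43.73 mol = 1ξ₁ + 1ξ₂.
Selectivity: 1ξ₁ / (1ξ₂) = 4.31 → ξ₁ = 4.31 ξ₂.
Substitute: (1·4.31 + 1) ξ₂ = 43.73 → ξ₂ = 8.236 mol, ξ₁ = 35.5 mol.
Outlet amounts (n = n₀ + Σ ν·ξ):
  A: 116 − 1(35.5) − 1(8.236) = 72.27
  G: 160 − 1(35.5) − 1(8.236) = 116.3
  E: 0 + 1(35.5) = 35.5
  B: 0 + 1(8.236) = 8.236
Total out = 72.27 + 116.3 + 35.5 + 8.236 = 232.3 mol.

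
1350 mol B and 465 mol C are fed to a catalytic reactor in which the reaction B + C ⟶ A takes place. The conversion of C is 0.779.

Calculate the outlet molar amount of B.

988 mol

C reacted = 0.779 × 465 = 362.2 mol; ν_C = −1, so ξ = 362.2/1 = 362.2 mol.
Outlet amounts (n = n₀ + ν ξ):
  B: 1350 − 1(362.2) = 987.8
  C: 465 − 1(362.2) = 102.8
  A: 0 + 1(362.2) = 362.2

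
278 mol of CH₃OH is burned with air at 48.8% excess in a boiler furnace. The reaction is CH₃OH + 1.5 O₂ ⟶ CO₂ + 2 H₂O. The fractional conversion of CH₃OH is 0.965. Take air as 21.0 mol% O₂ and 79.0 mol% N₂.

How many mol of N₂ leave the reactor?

Stoichiometric O₂ = 1.5 × 278 = 417 mol; O₂ fed = 417 × 1.488 = 620.5 mol.
N₂ fed = 620.5 × 79/21 = 2334 mol.
Fuel reacted = 0.965 × 278 → ξ = 268.3 mol.
Outlet (n = n₀ + ν ξ):
  CH₃OH: 278 − 1(268.3) = 9.73
  O₂: 620.5 − 1.5(268.3) = 218.1
  N₂: 2334 (inert)
  CO₂: 0 + 1(268.3) = 268.3
  H₂O: 0 + 2(268.3) = 536.5

2330 mol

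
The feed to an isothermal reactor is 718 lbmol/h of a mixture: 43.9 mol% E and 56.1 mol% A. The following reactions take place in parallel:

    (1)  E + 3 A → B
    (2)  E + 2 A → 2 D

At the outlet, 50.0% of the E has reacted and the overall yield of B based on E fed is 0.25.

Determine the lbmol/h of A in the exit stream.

8.8 lbmol/h

Yield of B: 1ξ₁ / 315.2 = 0.25 → ξ₁ = 78.8 lbmol/h.
Conversion of E: 1ξ₁ + 1ξ₂ = 0.5 × 315.2 = 157.6 → ξ₂ = 78.8 lbmol/h.
Outlet amounts (n = n₀ + Σ ν·ξ):
  E: 315.2 − 1(78.8) − 1(78.8) = 157.6
  A: 402.8 − 3(78.8) − 2(78.8) = 8.796
  B: 0 + 1(78.8) = 78.8
  D: 0 + 2(78.8) = 157.6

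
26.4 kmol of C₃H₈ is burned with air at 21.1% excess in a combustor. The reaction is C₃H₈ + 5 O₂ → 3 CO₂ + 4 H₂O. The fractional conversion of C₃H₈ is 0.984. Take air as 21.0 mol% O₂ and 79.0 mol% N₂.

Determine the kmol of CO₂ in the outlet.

77.9 kmol

Stoichiometric O₂ = 5 × 26.4 = 132 kmol; O₂ fed = 132 × 1.211 = 159.9 kmol.
N₂ fed = 159.9 × 79/21 = 601.3 kmol.
Fuel reacted = 0.984 × 26.4 → ξ = 25.98 kmol.
Outlet (n = n₀ + ν ξ):
  C₃H₈: 26.4 − 1(25.98) = 0.4224
  O₂: 159.9 − 5(25.98) = 29.96
  N₂: 601.3 (inert)
  CO₂: 0 + 3(25.98) = 77.93
  H₂O: 0 + 4(25.98) = 103.9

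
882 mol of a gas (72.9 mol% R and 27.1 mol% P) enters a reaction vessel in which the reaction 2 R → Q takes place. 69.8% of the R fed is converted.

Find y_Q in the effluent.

0.341

R reacted = 0.698 × 643 = 448.8 mol; ν_R = −2, so ξ = 448.8/2 = 224.4 mol.
Outlet amounts (n = n₀ + ν ξ):
  R: 643 − 2(224.4) = 194.2
  Q: 0 + 1(224.4) = 224.4
  P: 239 (inert)
Total out = 657.6 mol; y_Q = 224.4 / 657.6 = 0.3412.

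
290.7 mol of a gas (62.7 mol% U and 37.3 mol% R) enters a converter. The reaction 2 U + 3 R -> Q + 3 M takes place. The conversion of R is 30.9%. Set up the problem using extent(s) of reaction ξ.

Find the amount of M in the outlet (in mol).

R reacted = 0.309 × 108.4 = 33.51 mol; ν_R = −3, so ξ = 33.51/3 = 11.17 mol.
Outlet amounts (n = n₀ + ν ξ):
  U: 182.3 − 2(11.17) = 159.9
  R: 108.4 − 3(11.17) = 74.93
  Q: 0 + 1(11.17) = 11.17
  M: 0 + 3(11.17) = 33.51

33.5 mol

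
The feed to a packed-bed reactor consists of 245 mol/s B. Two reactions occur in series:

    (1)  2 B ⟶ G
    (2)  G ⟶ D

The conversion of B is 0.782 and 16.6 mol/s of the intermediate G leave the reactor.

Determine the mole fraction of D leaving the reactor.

0.531

Conversion of B: B consumed = 2ξ₁ = 0.782 × 245 → ξ₁ = 95.8 mol/s.
G balance: n_G = 0 + 1ξ₁ − 1ξ₂ = 16.6 → ξ₂ = (1·95.8 − 16.6)/1 = 79.19 mol/s.
Outlet amounts (n = n₀ + Σ ν·ξ):
  B: 245 − 2(95.8) = 53.41
  G: 0 + 1(95.8) − 1(79.19) = 16.6
  D: 0 + 1(79.19) = 79.19
Total out = 149.2 mol/s; y_D = 79.19 / 149.2 = 0.5308.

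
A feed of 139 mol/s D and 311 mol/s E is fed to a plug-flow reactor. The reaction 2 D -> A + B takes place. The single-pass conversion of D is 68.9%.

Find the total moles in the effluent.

450 mol/s

D reacted = 0.689 × 139 = 95.77 mol/s; ν_D = −2, so ξ = 95.77/2 = 47.89 mol/s.
Outlet amounts (n = n₀ + ν ξ):
  D: 139 − 2(47.89) = 43.23
  A: 0 + 1(47.89) = 47.89
  B: 0 + 1(47.89) = 47.89
  E: 311 (inert)
Total out = 43.23 + 47.89 + 47.89 + 311 = 450 mol/s.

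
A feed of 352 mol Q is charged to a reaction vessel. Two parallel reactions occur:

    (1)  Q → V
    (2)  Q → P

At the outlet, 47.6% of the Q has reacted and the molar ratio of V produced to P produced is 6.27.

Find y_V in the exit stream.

0.411

Conversion of Q: Q consumed = 0.476 × 352 = 167.6 mol = 1ξ₁ + 1ξ₂.
Selectivity: 1ξ₁ / (1ξ₂) = 6.27 → ξ₁ = 6.27 ξ₂.
Substitute: (1·6.27 + 1) ξ₂ = 167.6 → ξ₂ = 23.05 mol, ξ₁ = 144.5 mol.
Outlet amounts (n = n₀ + Σ ν·ξ):
  Q: 352 − 1(144.5) − 1(23.05) = 184.4
  V: 0 + 1(144.5) = 144.5
  P: 0 + 1(23.05) = 23.05
Total out = 352 mol; y_V = 144.5 / 352 = 0.4105.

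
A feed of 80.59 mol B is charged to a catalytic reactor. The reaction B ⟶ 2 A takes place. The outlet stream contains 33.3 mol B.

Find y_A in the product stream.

0.74

For B: n = n₀ − 1ξ → 33.3 = 80.59 − 1ξ, giving ξ = 47.29 mol.
Outlet amounts (n = n₀ + ν ξ):
  B: 80.59 − 1(47.29) = 33.3
  A: 0 + 2(47.29) = 94.58
Total out = 127.9 mol; y_A = 94.58 / 127.9 = 0.7396.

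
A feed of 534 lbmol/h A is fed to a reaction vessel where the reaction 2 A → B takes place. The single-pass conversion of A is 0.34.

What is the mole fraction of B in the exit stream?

A reacted = 0.34 × 534 = 181.6 lbmol/h; ν_A = −2, so ξ = 181.6/2 = 90.78 lbmol/h.
Outlet amounts (n = n₀ + ν ξ):
  A: 534 − 2(90.78) = 352.4
  B: 0 + 1(90.78) = 90.78
Total out = 443.2 lbmol/h; y_B = 90.78 / 443.2 = 0.2048.

0.205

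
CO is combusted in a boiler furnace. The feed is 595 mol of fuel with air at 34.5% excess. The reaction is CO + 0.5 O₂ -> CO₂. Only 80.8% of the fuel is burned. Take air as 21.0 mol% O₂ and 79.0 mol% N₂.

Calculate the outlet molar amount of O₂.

Stoichiometric O₂ = 0.5 × 595 = 297.5 mol; O₂ fed = 297.5 × 1.345 = 400.1 mol.
N₂ fed = 400.1 × 79/21 = 1505 mol.
Fuel reacted = 0.808 × 595 → ξ = 480.8 mol.
Outlet (n = n₀ + ν ξ):
  CO: 595 − 1(480.8) = 114.2
  O₂: 400.1 − 0.5(480.8) = 159.8
  N₂: 1505 (inert)
  CO₂: 0 + 1(480.8) = 480.8

160 mol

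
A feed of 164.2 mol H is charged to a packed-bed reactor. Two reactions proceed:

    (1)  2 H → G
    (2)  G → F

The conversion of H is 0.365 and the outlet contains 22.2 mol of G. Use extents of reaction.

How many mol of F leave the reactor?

7.77 mol

Conversion of H: H consumed = 2ξ₁ = 0.365 × 164.2 → ξ₁ = 29.97 mol.
G balance: n_G = 0 + 1ξ₁ − 1ξ₂ = 22.2 → ξ₂ = (1·29.97 − 22.2)/1 = 7.766 mol.
Outlet amounts (n = n₀ + Σ ν·ξ):
  H: 164.2 − 2(29.97) = 104.3
  G: 0 + 1(29.97) − 1(7.766) = 22.2
  F: 0 + 1(7.766) = 7.766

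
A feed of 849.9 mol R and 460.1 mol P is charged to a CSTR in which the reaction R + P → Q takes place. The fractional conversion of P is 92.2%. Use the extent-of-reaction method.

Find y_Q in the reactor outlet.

P reacted = 0.922 × 460.1 = 424.2 mol; ν_P = −1, so ξ = 424.2/1 = 424.2 mol.
Outlet amounts (n = n₀ + ν ξ):
  R: 849.9 − 1(424.2) = 425.7
  P: 460.1 − 1(424.2) = 35.89
  Q: 0 + 1(424.2) = 424.2
Total out = 885.8 mol; y_Q = 424.2 / 885.8 = 0.4789.

0.479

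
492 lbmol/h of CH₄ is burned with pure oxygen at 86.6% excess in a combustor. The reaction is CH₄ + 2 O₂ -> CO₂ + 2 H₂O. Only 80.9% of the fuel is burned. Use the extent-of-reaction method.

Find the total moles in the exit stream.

2330 lbmol/h

Stoichiometric O₂ = 2 × 492 = 984 lbmol/h; O₂ fed = 984 × 1.866 = 1836 lbmol/h.
Fuel reacted = 0.809 × 492 → ξ = 398 lbmol/h.
Outlet (n = n₀ + ν ξ):
  CH₄: 492 − 1(398) = 93.97
  O₂: 1836 − 2(398) = 1040
  CO₂: 0 + 1(398) = 398
  H₂O: 0 + 2(398) = 796.1
Total out = 93.97 + 1040 + 398 + 796.1 = 2328 lbmol/h.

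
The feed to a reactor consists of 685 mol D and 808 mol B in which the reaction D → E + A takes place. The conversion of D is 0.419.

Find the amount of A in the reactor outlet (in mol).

D reacted = 0.419 × 685 = 287 mol; ν_D = −1, so ξ = 287/1 = 287 mol.
Outlet amounts (n = n₀ + ν ξ):
  D: 685 − 1(287) = 398
  E: 0 + 1(287) = 287
  A: 0 + 1(287) = 287
  B: 808 (inert)

287 mol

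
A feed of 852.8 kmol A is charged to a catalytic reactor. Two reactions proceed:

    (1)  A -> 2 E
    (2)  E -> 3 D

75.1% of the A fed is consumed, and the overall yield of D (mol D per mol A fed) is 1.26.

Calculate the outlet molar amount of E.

Conversion of A: A consumed = 1ξ₁ = 0.751 × 852.8 → ξ₁ = 640.5 kmol.
Yield of D: 3ξ₂ / 852.8 = 1.26 → ξ₂ = 358.2 kmol.
Outlet amounts (n = n₀ + Σ ν·ξ):
  A: 852.8 − 1(640.5) = 212.3
  E: 0 + 2(640.5) − 1(358.2) = 922.7
  D: 0 + 3(358.2) = 1075

923 kmol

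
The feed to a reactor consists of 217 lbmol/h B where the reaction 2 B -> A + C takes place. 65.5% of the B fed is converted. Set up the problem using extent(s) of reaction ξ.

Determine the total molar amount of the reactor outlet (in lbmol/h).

217 lbmol/h

B reacted = 0.655 × 217 = 142.1 lbmol/h; ν_B = −2, so ξ = 142.1/2 = 71.07 lbmol/h.
Outlet amounts (n = n₀ + ν ξ):
  B: 217 − 2(71.07) = 74.86
  A: 0 + 1(71.07) = 71.07
  C: 0 + 1(71.07) = 71.07
Total out = 74.86 + 71.07 + 71.07 = 217 lbmol/h.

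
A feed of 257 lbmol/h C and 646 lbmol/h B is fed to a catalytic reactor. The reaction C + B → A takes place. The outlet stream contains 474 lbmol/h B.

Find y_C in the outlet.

For B: n = n₀ − 1ξ → 474 = 646 − 1ξ, giving ξ = 172 lbmol/h.
Outlet amounts (n = n₀ + ν ξ):
  C: 257 − 1(172) = 85
  B: 646 − 1(172) = 474
  A: 0 + 1(172) = 172
Total out = 731 lbmol/h; y_C = 85 / 731 = 0.1163.

0.116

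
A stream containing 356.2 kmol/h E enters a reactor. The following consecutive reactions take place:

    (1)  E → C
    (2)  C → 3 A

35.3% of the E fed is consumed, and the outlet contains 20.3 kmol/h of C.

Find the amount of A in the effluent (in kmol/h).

316 kmol/h

Conversion of E: E consumed = 1ξ₁ = 0.353 × 356.2 → ξ₁ = 125.7 kmol/h.
C balance: n_C = 0 + 1ξ₁ − 1ξ₂ = 20.3 → ξ₂ = (1·125.7 − 20.3)/1 = 105.4 kmol/h.
Outlet amounts (n = n₀ + Σ ν·ξ):
  E: 356.2 − 1(125.7) = 230.5
  C: 0 + 1(125.7) − 1(105.4) = 20.3
  A: 0 + 3(105.4) = 316.3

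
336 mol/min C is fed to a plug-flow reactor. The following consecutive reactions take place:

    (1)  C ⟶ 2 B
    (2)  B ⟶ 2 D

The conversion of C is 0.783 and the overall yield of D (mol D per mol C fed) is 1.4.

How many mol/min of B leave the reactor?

291 mol/min

Conversion of C: C consumed = 1ξ₁ = 0.783 × 336 → ξ₁ = 263.1 mol/min.
Yield of D: 2ξ₂ / 336 = 1.4 → ξ₂ = 235.2 mol/min.
Outlet amounts (n = n₀ + Σ ν·ξ):
  C: 336 − 1(263.1) = 72.91
  B: 0 + 2(263.1) − 1(235.2) = 291
  D: 0 + 2(235.2) = 470.4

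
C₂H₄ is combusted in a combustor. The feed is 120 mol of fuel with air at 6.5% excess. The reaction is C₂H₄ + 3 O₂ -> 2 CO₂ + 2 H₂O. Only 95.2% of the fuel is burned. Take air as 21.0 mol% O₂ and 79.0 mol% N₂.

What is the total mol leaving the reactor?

1950 mol

Stoichiometric O₂ = 3 × 120 = 360 mol; O₂ fed = 360 × 1.065 = 383.4 mol.
N₂ fed = 383.4 × 79/21 = 1442 mol.
Fuel reacted = 0.952 × 120 → ξ = 114.2 mol.
Outlet (n = n₀ + ν ξ):
  C₂H₄: 120 − 1(114.2) = 5.76
  O₂: 383.4 − 3(114.2) = 40.68
  N₂: 1442 (inert)
  CO₂: 0 + 2(114.2) = 228.5
  H₂O: 0 + 2(114.2) = 228.5
Total out = 5.76 + 40.68 + 1442 + 228.5 + 228.5 = 1946 mol.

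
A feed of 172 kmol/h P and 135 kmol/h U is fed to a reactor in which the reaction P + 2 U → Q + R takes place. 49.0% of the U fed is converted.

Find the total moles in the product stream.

U reacted = 0.49 × 135 = 66.15 kmol/h; ν_U = −2, so ξ = 66.15/2 = 33.08 kmol/h.
Outlet amounts (n = n₀ + ν ξ):
  P: 172 − 1(33.08) = 138.9
  U: 135 − 2(33.08) = 68.85
  Q: 0 + 1(33.08) = 33.08
  R: 0 + 1(33.08) = 33.08
Total out = 138.9 + 68.85 + 33.08 + 33.08 = 273.9 kmol/h.

274 kmol/h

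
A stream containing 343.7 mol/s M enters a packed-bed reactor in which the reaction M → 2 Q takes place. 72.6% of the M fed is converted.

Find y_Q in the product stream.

M reacted = 0.726 × 343.7 = 249.5 mol/s; ν_M = −1, so ξ = 249.5/1 = 249.5 mol/s.
Outlet amounts (n = n₀ + ν ξ):
  M: 343.7 − 1(249.5) = 94.17
  Q: 0 + 2(249.5) = 499.1
Total out = 593.2 mol/s; y_Q = 499.1 / 593.2 = 0.8413.

0.841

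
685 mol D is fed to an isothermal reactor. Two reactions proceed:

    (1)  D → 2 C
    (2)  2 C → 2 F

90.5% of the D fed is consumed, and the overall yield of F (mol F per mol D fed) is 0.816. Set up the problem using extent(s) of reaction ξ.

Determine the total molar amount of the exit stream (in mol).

1300 mol

Conversion of D: D consumed = 1ξ₁ = 0.905 × 685 → ξ₁ = 619.9 mol.
Yield of F: 2ξ₂ / 685 = 0.816 → ξ₂ = 279.5 mol.
Outlet amounts (n = n₀ + Σ ν·ξ):
  D: 685 − 1(619.9) = 65.07
  C: 0 + 2(619.9) − 2(279.5) = 680.9
  F: 0 + 2(279.5) = 559
Total out = 65.07 + 680.9 + 559 = 1305 mol.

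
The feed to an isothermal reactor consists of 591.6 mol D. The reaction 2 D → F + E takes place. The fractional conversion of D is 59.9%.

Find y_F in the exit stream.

D reacted = 0.599 × 591.6 = 354.4 mol; ν_D = −2, so ξ = 354.4/2 = 177.2 mol.
Outlet amounts (n = n₀ + ν ξ):
  D: 591.6 − 2(177.2) = 237.2
  F: 0 + 1(177.2) = 177.2
  E: 0 + 1(177.2) = 177.2
Total out = 591.6 mol; y_F = 177.2 / 591.6 = 0.2995.

0.299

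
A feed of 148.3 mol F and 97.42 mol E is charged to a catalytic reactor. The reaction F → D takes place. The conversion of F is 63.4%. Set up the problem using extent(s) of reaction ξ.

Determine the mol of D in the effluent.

F reacted = 0.634 × 148.3 = 94.02 mol; ν_F = −1, so ξ = 94.02/1 = 94.02 mol.
Outlet amounts (n = n₀ + ν ξ):
  F: 148.3 − 1(94.02) = 54.28
  D: 0 + 1(94.02) = 94.02
  E: 97.42 (inert)

94 mol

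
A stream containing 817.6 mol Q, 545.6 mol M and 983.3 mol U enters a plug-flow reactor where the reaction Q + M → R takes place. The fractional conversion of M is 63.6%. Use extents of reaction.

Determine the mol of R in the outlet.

347 mol

M reacted = 0.636 × 545.6 = 347 mol; ν_M = −1, so ξ = 347/1 = 347 mol.
Outlet amounts (n = n₀ + ν ξ):
  Q: 817.6 − 1(347) = 470.6
  M: 545.6 − 1(347) = 198.6
  R: 0 + 1(347) = 347
  U: 983.3 (inert)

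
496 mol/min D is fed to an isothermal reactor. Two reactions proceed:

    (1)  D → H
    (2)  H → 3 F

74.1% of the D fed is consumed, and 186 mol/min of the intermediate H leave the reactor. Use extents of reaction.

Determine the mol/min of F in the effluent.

Conversion of D: D consumed = 1ξ₁ = 0.741 × 496 → ξ₁ = 367.5 mol/min.
H balance: n_H = 0 + 1ξ₁ − 1ξ₂ = 186 → ξ₂ = (1·367.5 − 186)/1 = 181.5 mol/min.
Outlet amounts (n = n₀ + Σ ν·ξ):
  D: 496 − 1(367.5) = 128.5
  H: 0 + 1(367.5) − 1(181.5) = 186
  F: 0 + 3(181.5) = 544.6

545 mol/min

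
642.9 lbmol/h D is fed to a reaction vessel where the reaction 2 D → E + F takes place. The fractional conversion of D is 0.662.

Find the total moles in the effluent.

D reacted = 0.662 × 642.9 = 425.6 lbmol/h; ν_D = −2, so ξ = 425.6/2 = 212.8 lbmol/h.
Outlet amounts (n = n₀ + ν ξ):
  D: 642.9 − 2(212.8) = 217.3
  E: 0 + 1(212.8) = 212.8
  F: 0 + 1(212.8) = 212.8
Total out = 217.3 + 212.8 + 212.8 = 642.9 lbmol/h.

643 lbmol/h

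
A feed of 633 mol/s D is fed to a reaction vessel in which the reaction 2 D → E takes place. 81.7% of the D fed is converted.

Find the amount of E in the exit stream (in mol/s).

D reacted = 0.817 × 633 = 517.2 mol/s; ν_D = −2, so ξ = 517.2/2 = 258.6 mol/s.
Outlet amounts (n = n₀ + ν ξ):
  D: 633 − 2(258.6) = 115.8
  E: 0 + 1(258.6) = 258.6

259 mol/s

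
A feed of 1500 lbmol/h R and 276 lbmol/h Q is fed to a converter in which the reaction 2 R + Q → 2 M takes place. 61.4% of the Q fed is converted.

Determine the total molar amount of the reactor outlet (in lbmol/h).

1610 lbmol/h

Q reacted = 0.614 × 276 = 169.5 lbmol/h; ν_Q = −1, so ξ = 169.5/1 = 169.5 lbmol/h.
Outlet amounts (n = n₀ + ν ξ):
  R: 1500 − 2(169.5) = 1161
  Q: 276 − 1(169.5) = 106.5
  M: 0 + 2(169.5) = 338.9
Total out = 1161 + 106.5 + 338.9 = 1607 lbmol/h.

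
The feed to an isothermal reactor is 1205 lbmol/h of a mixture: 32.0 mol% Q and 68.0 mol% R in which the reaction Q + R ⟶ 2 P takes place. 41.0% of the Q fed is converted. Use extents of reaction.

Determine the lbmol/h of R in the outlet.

661 lbmol/h

Q reacted = 0.41 × 385.6 = 158.1 lbmol/h; ν_Q = −1, so ξ = 158.1/1 = 158.1 lbmol/h.
Outlet amounts (n = n₀ + ν ξ):
  Q: 385.6 − 1(158.1) = 227.5
  R: 819.4 − 1(158.1) = 661.3
  P: 0 + 2(158.1) = 316.2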